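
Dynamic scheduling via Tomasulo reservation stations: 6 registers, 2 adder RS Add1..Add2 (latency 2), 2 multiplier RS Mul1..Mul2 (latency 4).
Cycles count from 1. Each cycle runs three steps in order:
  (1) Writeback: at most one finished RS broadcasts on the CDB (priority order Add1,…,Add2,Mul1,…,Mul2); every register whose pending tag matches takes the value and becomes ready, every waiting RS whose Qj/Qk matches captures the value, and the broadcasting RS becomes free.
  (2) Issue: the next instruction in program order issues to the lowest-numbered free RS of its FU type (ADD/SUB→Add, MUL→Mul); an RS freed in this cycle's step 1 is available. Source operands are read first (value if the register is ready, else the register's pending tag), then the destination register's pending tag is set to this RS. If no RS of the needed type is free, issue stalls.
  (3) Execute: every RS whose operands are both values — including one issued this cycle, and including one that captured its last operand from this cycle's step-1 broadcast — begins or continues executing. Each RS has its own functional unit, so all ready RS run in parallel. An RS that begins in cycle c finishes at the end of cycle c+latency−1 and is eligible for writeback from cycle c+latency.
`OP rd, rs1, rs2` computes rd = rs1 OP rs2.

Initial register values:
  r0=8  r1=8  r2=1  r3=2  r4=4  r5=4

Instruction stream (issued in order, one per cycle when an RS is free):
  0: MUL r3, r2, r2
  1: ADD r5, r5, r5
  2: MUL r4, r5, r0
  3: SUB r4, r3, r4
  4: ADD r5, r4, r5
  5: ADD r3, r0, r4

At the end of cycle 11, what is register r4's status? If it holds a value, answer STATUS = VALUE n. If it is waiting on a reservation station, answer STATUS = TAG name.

  c1: issue MUL r3<-Mul1  regs: r0:8,r1:8,r2:1,r3:Mul1,r4:4,r5:4
  c2: issue ADD r5<-Add1  regs: r0:8,r1:8,r2:1,r3:Mul1,r4:4,r5:Add1
  c3: issue MUL r4<-Mul2  regs: r0:8,r1:8,r2:1,r3:Mul1,r4:Mul2,r5:Add1
  c4: CDB Add1=8; issue SUB r4<-Add1  regs: r0:8,r1:8,r2:1,r3:Mul1,r4:Add1,r5:8
  c5: CDB Mul1=1; issue ADD r5<-Add2  regs: r0:8,r1:8,r2:1,r3:1,r4:Add1,r5:Add2
  c6: stall  regs: r0:8,r1:8,r2:1,r3:1,r4:Add1,r5:Add2
  c7: stall  regs: r0:8,r1:8,r2:1,r3:1,r4:Add1,r5:Add2
  c8: CDB Mul2=64; stall  regs: r0:8,r1:8,r2:1,r3:1,r4:Add1,r5:Add2
  c9: stall  regs: r0:8,r1:8,r2:1,r3:1,r4:Add1,r5:Add2
  c10: CDB Add1=-63; issue ADD r3<-Add1  regs: r0:8,r1:8,r2:1,r3:Add1,r4:-63,r5:Add2
  c11: -  regs: r0:8,r1:8,r2:1,r3:Add1,r4:-63,r5:Add2

STATUS = VALUE -63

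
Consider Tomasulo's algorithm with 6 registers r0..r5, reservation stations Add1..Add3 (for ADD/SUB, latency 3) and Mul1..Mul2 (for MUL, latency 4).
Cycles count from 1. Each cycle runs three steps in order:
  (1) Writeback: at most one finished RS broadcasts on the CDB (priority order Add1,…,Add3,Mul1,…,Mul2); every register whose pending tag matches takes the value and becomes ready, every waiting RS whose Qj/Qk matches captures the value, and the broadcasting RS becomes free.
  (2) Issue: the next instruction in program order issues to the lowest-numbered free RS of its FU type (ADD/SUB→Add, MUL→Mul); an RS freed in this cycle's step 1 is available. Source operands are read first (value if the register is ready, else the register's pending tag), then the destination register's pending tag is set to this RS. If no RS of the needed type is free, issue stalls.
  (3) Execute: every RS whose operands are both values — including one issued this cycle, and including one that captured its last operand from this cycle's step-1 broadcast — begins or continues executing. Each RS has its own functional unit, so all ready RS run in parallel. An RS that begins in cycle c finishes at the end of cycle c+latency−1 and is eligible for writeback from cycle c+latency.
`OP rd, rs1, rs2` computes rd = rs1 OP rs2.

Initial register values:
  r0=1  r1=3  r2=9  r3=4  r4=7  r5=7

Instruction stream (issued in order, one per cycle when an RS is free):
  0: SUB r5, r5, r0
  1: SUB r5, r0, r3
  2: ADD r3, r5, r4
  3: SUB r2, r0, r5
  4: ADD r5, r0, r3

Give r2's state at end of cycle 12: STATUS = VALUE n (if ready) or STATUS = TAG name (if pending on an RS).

STATUS = VALUE 4

c1: issue SUB r5<-Add1 | r0:1,r1:3,r2:9,r3:4,r4:7,r5:Add1
c2: issue SUB r5<-Add2 | r0:1,r1:3,r2:9,r3:4,r4:7,r5:Add2
c3: issue ADD r3<-Add3 | r0:1,r1:3,r2:9,r3:Add3,r4:7,r5:Add2
c4: CDB Add1=6; issue SUB r2<-Add1 | r0:1,r1:3,r2:Add1,r3:Add3,r4:7,r5:Add2
c5: CDB Add2=-3; issue ADD r5<-Add2 | r0:1,r1:3,r2:Add1,r3:Add3,r4:7,r5:Add2
c6: - | r0:1,r1:3,r2:Add1,r3:Add3,r4:7,r5:Add2
c7: - | r0:1,r1:3,r2:Add1,r3:Add3,r4:7,r5:Add2
c8: CDB Add1=4 | r0:1,r1:3,r2:4,r3:Add3,r4:7,r5:Add2
c9: CDB Add3=4 | r0:1,r1:3,r2:4,r3:4,r4:7,r5:Add2
c10: - | r0:1,r1:3,r2:4,r3:4,r4:7,r5:Add2
c11: - | r0:1,r1:3,r2:4,r3:4,r4:7,r5:Add2
c12: CDB Add2=5 | r0:1,r1:3,r2:4,r3:4,r4:7,r5:5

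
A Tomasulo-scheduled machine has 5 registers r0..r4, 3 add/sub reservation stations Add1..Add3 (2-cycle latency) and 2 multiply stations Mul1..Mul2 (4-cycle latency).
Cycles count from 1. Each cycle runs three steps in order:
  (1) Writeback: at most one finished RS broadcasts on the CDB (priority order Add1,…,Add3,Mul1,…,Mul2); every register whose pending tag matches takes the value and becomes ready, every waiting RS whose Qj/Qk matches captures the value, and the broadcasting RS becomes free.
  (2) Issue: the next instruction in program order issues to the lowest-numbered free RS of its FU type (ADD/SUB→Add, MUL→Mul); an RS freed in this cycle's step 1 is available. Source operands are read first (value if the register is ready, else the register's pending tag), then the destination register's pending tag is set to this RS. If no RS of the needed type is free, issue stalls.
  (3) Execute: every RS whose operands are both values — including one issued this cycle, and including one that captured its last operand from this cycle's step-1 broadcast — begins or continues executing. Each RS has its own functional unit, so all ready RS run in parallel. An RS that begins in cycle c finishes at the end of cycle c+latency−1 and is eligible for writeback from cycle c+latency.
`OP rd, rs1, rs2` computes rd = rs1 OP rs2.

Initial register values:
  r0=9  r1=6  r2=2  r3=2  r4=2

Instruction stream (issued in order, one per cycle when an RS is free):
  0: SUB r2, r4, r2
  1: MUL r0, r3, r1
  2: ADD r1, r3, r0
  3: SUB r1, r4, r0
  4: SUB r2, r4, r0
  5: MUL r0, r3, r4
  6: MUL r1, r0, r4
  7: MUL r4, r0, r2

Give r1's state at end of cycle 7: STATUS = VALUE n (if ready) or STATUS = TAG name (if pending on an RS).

STATUS = TAG Mul2

  c1: issue SUB r2<-Add1  regs: r0:9,r1:6,r2:Add1,r3:2,r4:2
  c2: issue MUL r0<-Mul1  regs: r0:Mul1,r1:6,r2:Add1,r3:2,r4:2
  c3: CDB Add1=0; issue ADD r1<-Add1  regs: r0:Mul1,r1:Add1,r2:0,r3:2,r4:2
  c4: issue SUB r1<-Add2  regs: r0:Mul1,r1:Add2,r2:0,r3:2,r4:2
  c5: issue SUB r2<-Add3  regs: r0:Mul1,r1:Add2,r2:Add3,r3:2,r4:2
  c6: CDB Mul1=12; issue MUL r0<-Mul1  regs: r0:Mul1,r1:Add2,r2:Add3,r3:2,r4:2
  c7: issue MUL r1<-Mul2  regs: r0:Mul1,r1:Mul2,r2:Add3,r3:2,r4:2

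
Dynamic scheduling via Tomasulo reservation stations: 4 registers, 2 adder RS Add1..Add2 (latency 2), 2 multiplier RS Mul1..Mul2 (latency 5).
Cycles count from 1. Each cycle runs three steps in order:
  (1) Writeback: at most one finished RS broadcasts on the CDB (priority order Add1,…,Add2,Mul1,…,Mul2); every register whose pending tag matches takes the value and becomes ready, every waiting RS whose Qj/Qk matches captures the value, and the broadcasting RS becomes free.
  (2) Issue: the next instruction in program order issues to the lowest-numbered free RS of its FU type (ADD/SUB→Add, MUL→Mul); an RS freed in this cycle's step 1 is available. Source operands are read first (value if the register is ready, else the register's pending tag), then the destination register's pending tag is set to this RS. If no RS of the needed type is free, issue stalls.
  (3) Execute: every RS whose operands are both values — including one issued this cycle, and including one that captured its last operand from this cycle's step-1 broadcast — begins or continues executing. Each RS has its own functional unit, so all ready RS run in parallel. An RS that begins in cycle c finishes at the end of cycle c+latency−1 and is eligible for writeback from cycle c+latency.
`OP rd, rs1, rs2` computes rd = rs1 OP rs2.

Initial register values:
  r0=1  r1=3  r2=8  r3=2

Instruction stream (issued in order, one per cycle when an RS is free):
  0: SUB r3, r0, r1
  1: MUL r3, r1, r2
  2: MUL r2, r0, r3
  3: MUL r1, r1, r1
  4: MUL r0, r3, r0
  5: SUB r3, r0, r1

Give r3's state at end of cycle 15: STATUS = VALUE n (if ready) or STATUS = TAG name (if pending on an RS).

STATUS = TAG Add1

  c1: issue SUB r3<-Add1  regs: r0:1,r1:3,r2:8,r3:Add1
  c2: issue MUL r3<-Mul1  regs: r0:1,r1:3,r2:8,r3:Mul1
  c3: CDB Add1=-2; issue MUL r2<-Mul2  regs: r0:1,r1:3,r2:Mul2,r3:Mul1
  c4: stall  regs: r0:1,r1:3,r2:Mul2,r3:Mul1
  c5: stall  regs: r0:1,r1:3,r2:Mul2,r3:Mul1
  c6: stall  regs: r0:1,r1:3,r2:Mul2,r3:Mul1
  c7: CDB Mul1=24; issue MUL r1<-Mul1  regs: r0:1,r1:Mul1,r2:Mul2,r3:24
  c8: stall  regs: r0:1,r1:Mul1,r2:Mul2,r3:24
  c9: stall  regs: r0:1,r1:Mul1,r2:Mul2,r3:24
  c10: stall  regs: r0:1,r1:Mul1,r2:Mul2,r3:24
  c11: stall  regs: r0:1,r1:Mul1,r2:Mul2,r3:24
  c12: CDB Mul1=9; issue MUL r0<-Mul1  regs: r0:Mul1,r1:9,r2:Mul2,r3:24
  c13: CDB Mul2=24; issue SUB r3<-Add1  regs: r0:Mul1,r1:9,r2:24,r3:Add1
  c14: -  regs: r0:Mul1,r1:9,r2:24,r3:Add1
  c15: -  regs: r0:Mul1,r1:9,r2:24,r3:Add1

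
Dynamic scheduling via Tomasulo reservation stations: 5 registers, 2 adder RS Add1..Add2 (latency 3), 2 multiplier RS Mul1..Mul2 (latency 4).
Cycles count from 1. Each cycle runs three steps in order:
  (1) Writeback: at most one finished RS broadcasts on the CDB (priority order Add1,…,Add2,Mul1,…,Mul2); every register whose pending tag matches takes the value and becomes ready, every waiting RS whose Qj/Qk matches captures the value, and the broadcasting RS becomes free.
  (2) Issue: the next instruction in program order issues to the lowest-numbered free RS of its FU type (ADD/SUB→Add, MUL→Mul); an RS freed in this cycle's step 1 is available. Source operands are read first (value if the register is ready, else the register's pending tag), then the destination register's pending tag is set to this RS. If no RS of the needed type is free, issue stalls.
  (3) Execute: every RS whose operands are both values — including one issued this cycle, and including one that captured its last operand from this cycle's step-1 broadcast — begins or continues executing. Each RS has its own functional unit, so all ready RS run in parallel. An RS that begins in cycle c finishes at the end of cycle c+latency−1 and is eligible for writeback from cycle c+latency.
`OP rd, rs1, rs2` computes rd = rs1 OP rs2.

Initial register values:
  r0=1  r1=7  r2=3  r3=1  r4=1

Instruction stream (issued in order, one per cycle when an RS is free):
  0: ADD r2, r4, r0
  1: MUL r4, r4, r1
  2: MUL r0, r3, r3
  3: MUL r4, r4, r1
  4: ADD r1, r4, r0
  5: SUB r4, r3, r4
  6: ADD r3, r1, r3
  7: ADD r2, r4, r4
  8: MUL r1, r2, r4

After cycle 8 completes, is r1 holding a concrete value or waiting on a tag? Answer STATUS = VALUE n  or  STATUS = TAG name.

STATUS = TAG Add1

c1: issue ADD r2<-Add1 | r0:1,r1:7,r2:Add1,r3:1,r4:1
c2: issue MUL r4<-Mul1 | r0:1,r1:7,r2:Add1,r3:1,r4:Mul1
c3: issue MUL r0<-Mul2 | r0:Mul2,r1:7,r2:Add1,r3:1,r4:Mul1
c4: CDB Add1=2; stall | r0:Mul2,r1:7,r2:2,r3:1,r4:Mul1
c5: stall | r0:Mul2,r1:7,r2:2,r3:1,r4:Mul1
c6: CDB Mul1=7; issue MUL r4<-Mul1 | r0:Mul2,r1:7,r2:2,r3:1,r4:Mul1
c7: CDB Mul2=1; issue ADD r1<-Add1 | r0:1,r1:Add1,r2:2,r3:1,r4:Mul1
c8: issue SUB r4<-Add2 | r0:1,r1:Add1,r2:2,r3:1,r4:Add2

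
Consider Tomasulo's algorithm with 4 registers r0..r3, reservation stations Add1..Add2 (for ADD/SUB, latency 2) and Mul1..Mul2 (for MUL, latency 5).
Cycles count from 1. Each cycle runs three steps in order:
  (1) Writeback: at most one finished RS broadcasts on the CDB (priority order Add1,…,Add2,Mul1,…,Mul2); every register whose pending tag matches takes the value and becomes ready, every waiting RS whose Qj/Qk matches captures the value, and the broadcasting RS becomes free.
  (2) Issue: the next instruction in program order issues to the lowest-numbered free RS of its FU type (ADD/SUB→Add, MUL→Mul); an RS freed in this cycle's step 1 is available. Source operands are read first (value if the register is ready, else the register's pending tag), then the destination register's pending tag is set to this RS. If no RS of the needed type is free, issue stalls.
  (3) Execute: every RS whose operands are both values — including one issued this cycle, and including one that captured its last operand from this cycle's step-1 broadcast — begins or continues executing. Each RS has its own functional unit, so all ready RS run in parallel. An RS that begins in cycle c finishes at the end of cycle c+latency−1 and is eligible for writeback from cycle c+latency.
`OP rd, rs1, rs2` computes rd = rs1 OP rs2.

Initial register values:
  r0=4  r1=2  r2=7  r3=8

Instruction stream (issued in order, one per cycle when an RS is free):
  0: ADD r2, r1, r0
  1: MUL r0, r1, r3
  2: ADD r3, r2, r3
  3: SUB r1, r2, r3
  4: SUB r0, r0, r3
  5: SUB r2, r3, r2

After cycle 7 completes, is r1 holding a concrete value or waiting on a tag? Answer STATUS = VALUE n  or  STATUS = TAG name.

STATUS = VALUE -8

  c1: issue ADD r2<-Add1  regs: r0:4,r1:2,r2:Add1,r3:8
  c2: issue MUL r0<-Mul1  regs: r0:Mul1,r1:2,r2:Add1,r3:8
  c3: CDB Add1=6; issue ADD r3<-Add1  regs: r0:Mul1,r1:2,r2:6,r3:Add1
  c4: issue SUB r1<-Add2  regs: r0:Mul1,r1:Add2,r2:6,r3:Add1
  c5: CDB Add1=14; issue SUB r0<-Add1  regs: r0:Add1,r1:Add2,r2:6,r3:14
  c6: stall  regs: r0:Add1,r1:Add2,r2:6,r3:14
  c7: CDB Add2=-8; issue SUB r2<-Add2  regs: r0:Add1,r1:-8,r2:Add2,r3:14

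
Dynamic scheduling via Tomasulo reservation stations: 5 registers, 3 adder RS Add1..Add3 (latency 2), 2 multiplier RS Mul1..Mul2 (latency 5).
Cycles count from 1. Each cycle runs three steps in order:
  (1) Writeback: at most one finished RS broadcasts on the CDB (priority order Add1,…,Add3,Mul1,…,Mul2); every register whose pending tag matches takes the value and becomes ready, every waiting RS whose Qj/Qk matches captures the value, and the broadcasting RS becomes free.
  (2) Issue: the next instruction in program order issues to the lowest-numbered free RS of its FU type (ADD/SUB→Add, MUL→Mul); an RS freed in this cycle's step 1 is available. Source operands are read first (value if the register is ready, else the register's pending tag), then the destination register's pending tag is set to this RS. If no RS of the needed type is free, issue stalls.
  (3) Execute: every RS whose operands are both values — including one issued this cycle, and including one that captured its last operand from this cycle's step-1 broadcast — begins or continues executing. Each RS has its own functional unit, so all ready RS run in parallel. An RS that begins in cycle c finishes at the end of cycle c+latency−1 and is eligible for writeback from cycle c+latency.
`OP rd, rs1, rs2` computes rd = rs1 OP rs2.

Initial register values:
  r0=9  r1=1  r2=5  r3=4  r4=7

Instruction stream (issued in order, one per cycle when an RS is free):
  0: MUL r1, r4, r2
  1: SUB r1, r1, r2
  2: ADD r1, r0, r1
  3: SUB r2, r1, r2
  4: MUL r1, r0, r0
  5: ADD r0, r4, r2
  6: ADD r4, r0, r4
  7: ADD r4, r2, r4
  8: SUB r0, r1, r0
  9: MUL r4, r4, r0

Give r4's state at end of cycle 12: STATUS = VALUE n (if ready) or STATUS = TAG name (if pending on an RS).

  c1: issue MUL r1<-Mul1  regs: r0:9,r1:Mul1,r2:5,r3:4,r4:7
  c2: issue SUB r1<-Add1  regs: r0:9,r1:Add1,r2:5,r3:4,r4:7
  c3: issue ADD r1<-Add2  regs: r0:9,r1:Add2,r2:5,r3:4,r4:7
  c4: issue SUB r2<-Add3  regs: r0:9,r1:Add2,r2:Add3,r3:4,r4:7
  c5: issue MUL r1<-Mul2  regs: r0:9,r1:Mul2,r2:Add3,r3:4,r4:7
  c6: CDB Mul1=35; stall  regs: r0:9,r1:Mul2,r2:Add3,r3:4,r4:7
  c7: stall  regs: r0:9,r1:Mul2,r2:Add3,r3:4,r4:7
  c8: CDB Add1=30; issue ADD r0<-Add1  regs: r0:Add1,r1:Mul2,r2:Add3,r3:4,r4:7
  c9: stall  regs: r0:Add1,r1:Mul2,r2:Add3,r3:4,r4:7
  c10: CDB Add2=39; issue ADD r4<-Add2  regs: r0:Add1,r1:Mul2,r2:Add3,r3:4,r4:Add2
  c11: CDB Mul2=81; stall  regs: r0:Add1,r1:81,r2:Add3,r3:4,r4:Add2
  c12: CDB Add3=34; issue ADD r4<-Add3  regs: r0:Add1,r1:81,r2:34,r3:4,r4:Add3

STATUS = TAG Add3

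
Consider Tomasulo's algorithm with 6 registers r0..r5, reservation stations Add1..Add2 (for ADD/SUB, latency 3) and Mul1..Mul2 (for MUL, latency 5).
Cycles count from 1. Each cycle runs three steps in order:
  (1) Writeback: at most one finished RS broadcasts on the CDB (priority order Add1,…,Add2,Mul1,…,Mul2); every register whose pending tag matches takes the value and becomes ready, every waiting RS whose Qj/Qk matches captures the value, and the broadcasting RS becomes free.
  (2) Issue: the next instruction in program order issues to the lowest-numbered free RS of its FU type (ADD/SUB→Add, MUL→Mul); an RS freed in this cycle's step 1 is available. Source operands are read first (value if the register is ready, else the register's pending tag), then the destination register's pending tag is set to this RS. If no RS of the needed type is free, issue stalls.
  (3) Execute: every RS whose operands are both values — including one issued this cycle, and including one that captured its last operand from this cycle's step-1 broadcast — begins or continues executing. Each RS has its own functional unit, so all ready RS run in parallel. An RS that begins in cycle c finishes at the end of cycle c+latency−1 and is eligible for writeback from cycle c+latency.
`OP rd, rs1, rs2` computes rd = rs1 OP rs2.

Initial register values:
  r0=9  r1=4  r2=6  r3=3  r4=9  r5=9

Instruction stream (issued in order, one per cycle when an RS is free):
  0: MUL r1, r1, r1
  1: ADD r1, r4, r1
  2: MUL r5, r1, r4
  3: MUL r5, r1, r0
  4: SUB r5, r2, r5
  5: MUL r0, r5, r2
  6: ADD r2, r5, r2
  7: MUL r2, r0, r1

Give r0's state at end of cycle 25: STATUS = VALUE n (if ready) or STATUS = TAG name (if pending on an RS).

  c1: issue MUL r1<-Mul1  regs: r0:9,r1:Mul1,r2:6,r3:3,r4:9,r5:9
  c2: issue ADD r1<-Add1  regs: r0:9,r1:Add1,r2:6,r3:3,r4:9,r5:9
  c3: issue MUL r5<-Mul2  regs: r0:9,r1:Add1,r2:6,r3:3,r4:9,r5:Mul2
  c4: stall  regs: r0:9,r1:Add1,r2:6,r3:3,r4:9,r5:Mul2
  c5: stall  regs: r0:9,r1:Add1,r2:6,r3:3,r4:9,r5:Mul2
  c6: CDB Mul1=16; issue MUL r5<-Mul1  regs: r0:9,r1:Add1,r2:6,r3:3,r4:9,r5:Mul1
  c7: issue SUB r5<-Add2  regs: r0:9,r1:Add1,r2:6,r3:3,r4:9,r5:Add2
  c8: stall  regs: r0:9,r1:Add1,r2:6,r3:3,r4:9,r5:Add2
  c9: CDB Add1=25; stall  regs: r0:9,r1:25,r2:6,r3:3,r4:9,r5:Add2
  c10: stall  regs: r0:9,r1:25,r2:6,r3:3,r4:9,r5:Add2
  c11: stall  regs: r0:9,r1:25,r2:6,r3:3,r4:9,r5:Add2
  c12: stall  regs: r0:9,r1:25,r2:6,r3:3,r4:9,r5:Add2
  c13: stall  regs: r0:9,r1:25,r2:6,r3:3,r4:9,r5:Add2
  c14: CDB Mul1=225; issue MUL r0<-Mul1  regs: r0:Mul1,r1:25,r2:6,r3:3,r4:9,r5:Add2
  c15: CDB Mul2=225; issue ADD r2<-Add1  regs: r0:Mul1,r1:25,r2:Add1,r3:3,r4:9,r5:Add2
  c16: issue MUL r2<-Mul2  regs: r0:Mul1,r1:25,r2:Mul2,r3:3,r4:9,r5:Add2
  c17: CDB Add2=-219  regs: r0:Mul1,r1:25,r2:Mul2,r3:3,r4:9,r5:-219
  c18: -  regs: r0:Mul1,r1:25,r2:Mul2,r3:3,r4:9,r5:-219
  c19: -  regs: r0:Mul1,r1:25,r2:Mul2,r3:3,r4:9,r5:-219
  c20: CDB Add1=-213  regs: r0:Mul1,r1:25,r2:Mul2,r3:3,r4:9,r5:-219
  c21: -  regs: r0:Mul1,r1:25,r2:Mul2,r3:3,r4:9,r5:-219
  c22: CDB Mul1=-1314  regs: r0:-1314,r1:25,r2:Mul2,r3:3,r4:9,r5:-219
  c23: -  regs: r0:-1314,r1:25,r2:Mul2,r3:3,r4:9,r5:-219
  c24: -  regs: r0:-1314,r1:25,r2:Mul2,r3:3,r4:9,r5:-219
  c25: -  regs: r0:-1314,r1:25,r2:Mul2,r3:3,r4:9,r5:-219

STATUS = VALUE -1314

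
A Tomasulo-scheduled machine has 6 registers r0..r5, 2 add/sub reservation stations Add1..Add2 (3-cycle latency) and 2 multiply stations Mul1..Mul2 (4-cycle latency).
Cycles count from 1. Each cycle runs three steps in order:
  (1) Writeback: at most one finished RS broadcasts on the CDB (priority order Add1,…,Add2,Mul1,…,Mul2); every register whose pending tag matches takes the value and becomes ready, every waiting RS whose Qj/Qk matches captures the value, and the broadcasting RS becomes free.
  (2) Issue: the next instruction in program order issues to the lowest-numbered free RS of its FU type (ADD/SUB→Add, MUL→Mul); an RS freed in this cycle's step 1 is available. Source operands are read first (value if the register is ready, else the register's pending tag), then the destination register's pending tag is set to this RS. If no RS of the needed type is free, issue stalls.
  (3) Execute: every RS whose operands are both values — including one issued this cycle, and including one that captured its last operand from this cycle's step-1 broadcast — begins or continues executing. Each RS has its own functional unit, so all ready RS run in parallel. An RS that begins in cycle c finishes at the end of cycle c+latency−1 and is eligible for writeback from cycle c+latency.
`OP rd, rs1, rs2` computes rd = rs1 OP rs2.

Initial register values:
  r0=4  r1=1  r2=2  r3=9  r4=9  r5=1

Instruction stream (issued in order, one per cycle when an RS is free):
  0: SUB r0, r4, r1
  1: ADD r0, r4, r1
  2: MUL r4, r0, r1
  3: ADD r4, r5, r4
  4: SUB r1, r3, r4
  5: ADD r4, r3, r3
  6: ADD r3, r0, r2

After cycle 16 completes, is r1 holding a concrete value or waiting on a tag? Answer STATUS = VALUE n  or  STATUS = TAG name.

STATUS = VALUE -2

  c1: issue SUB r0<-Add1  regs: r0:Add1,r1:1,r2:2,r3:9,r4:9,r5:1
  c2: issue ADD r0<-Add2  regs: r0:Add2,r1:1,r2:2,r3:9,r4:9,r5:1
  c3: issue MUL r4<-Mul1  regs: r0:Add2,r1:1,r2:2,r3:9,r4:Mul1,r5:1
  c4: CDB Add1=8; issue ADD r4<-Add1  regs: r0:Add2,r1:1,r2:2,r3:9,r4:Add1,r5:1
  c5: CDB Add2=10; issue SUB r1<-Add2  regs: r0:10,r1:Add2,r2:2,r3:9,r4:Add1,r5:1
  c6: stall  regs: r0:10,r1:Add2,r2:2,r3:9,r4:Add1,r5:1
  c7: stall  regs: r0:10,r1:Add2,r2:2,r3:9,r4:Add1,r5:1
  c8: stall  regs: r0:10,r1:Add2,r2:2,r3:9,r4:Add1,r5:1
  c9: CDB Mul1=10; stall  regs: r0:10,r1:Add2,r2:2,r3:9,r4:Add1,r5:1
  c10: stall  regs: r0:10,r1:Add2,r2:2,r3:9,r4:Add1,r5:1
  c11: stall  regs: r0:10,r1:Add2,r2:2,r3:9,r4:Add1,r5:1
  c12: CDB Add1=11; issue ADD r4<-Add1  regs: r0:10,r1:Add2,r2:2,r3:9,r4:Add1,r5:1
  c13: stall  regs: r0:10,r1:Add2,r2:2,r3:9,r4:Add1,r5:1
  c14: stall  regs: r0:10,r1:Add2,r2:2,r3:9,r4:Add1,r5:1
  c15: CDB Add1=18; issue ADD r3<-Add1  regs: r0:10,r1:Add2,r2:2,r3:Add1,r4:18,r5:1
  c16: CDB Add2=-2  regs: r0:10,r1:-2,r2:2,r3:Add1,r4:18,r5:1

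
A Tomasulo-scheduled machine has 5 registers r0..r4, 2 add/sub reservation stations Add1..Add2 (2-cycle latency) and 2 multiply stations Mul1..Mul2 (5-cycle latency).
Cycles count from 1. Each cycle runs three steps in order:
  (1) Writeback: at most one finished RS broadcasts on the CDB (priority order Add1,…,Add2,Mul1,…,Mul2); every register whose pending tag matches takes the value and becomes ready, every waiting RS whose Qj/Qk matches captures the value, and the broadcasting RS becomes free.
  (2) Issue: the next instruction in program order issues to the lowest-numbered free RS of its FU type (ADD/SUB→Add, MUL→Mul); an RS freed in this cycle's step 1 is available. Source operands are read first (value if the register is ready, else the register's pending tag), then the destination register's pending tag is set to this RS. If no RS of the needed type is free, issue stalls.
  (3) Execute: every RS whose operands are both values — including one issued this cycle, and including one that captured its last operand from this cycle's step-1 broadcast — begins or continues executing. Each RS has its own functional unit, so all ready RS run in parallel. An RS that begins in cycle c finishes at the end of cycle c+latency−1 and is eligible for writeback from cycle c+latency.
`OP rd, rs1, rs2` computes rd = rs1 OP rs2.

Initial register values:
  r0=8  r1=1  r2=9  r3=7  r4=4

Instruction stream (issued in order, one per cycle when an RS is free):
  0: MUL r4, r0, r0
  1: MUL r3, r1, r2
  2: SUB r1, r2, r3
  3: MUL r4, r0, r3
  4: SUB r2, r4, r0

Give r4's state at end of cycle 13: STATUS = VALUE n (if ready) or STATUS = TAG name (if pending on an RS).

STATUS = VALUE 72

  c1: issue MUL r4<-Mul1  regs: r0:8,r1:1,r2:9,r3:7,r4:Mul1
  c2: issue MUL r3<-Mul2  regs: r0:8,r1:1,r2:9,r3:Mul2,r4:Mul1
  c3: issue SUB r1<-Add1  regs: r0:8,r1:Add1,r2:9,r3:Mul2,r4:Mul1
  c4: stall  regs: r0:8,r1:Add1,r2:9,r3:Mul2,r4:Mul1
  c5: stall  regs: r0:8,r1:Add1,r2:9,r3:Mul2,r4:Mul1
  c6: CDB Mul1=64; issue MUL r4<-Mul1  regs: r0:8,r1:Add1,r2:9,r3:Mul2,r4:Mul1
  c7: CDB Mul2=9; issue SUB r2<-Add2  regs: r0:8,r1:Add1,r2:Add2,r3:9,r4:Mul1
  c8: -  regs: r0:8,r1:Add1,r2:Add2,r3:9,r4:Mul1
  c9: CDB Add1=0  regs: r0:8,r1:0,r2:Add2,r3:9,r4:Mul1
  c10: -  regs: r0:8,r1:0,r2:Add2,r3:9,r4:Mul1
  c11: -  regs: r0:8,r1:0,r2:Add2,r3:9,r4:Mul1
  c12: CDB Mul1=72  regs: r0:8,r1:0,r2:Add2,r3:9,r4:72
  c13: -  regs: r0:8,r1:0,r2:Add2,r3:9,r4:72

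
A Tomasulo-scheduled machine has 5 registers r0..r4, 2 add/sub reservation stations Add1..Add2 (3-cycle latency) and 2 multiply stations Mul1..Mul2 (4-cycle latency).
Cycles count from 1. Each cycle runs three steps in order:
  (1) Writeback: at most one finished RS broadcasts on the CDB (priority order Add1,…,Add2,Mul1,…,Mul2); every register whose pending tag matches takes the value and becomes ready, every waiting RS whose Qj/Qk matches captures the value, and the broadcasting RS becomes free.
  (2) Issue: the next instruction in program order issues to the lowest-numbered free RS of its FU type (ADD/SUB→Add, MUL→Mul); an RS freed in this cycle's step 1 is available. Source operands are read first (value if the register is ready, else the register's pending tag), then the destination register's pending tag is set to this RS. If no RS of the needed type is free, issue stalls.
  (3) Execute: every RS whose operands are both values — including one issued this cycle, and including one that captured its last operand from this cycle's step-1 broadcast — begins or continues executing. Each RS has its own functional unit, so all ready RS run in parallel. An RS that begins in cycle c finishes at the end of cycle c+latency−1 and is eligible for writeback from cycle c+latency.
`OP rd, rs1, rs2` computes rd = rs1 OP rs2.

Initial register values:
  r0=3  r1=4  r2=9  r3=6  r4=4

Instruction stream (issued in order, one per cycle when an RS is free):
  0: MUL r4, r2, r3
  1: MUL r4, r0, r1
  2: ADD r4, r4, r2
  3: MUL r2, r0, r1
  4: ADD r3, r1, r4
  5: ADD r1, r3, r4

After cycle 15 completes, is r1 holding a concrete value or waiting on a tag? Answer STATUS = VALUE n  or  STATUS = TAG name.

cycle 1: issue MUL r4<-Mul1 // r0:3,r1:4,r2:9,r3:6,r4:Mul1
cycle 2: issue MUL r4<-Mul2 // r0:3,r1:4,r2:9,r3:6,r4:Mul2
cycle 3: issue ADD r4<-Add1 // r0:3,r1:4,r2:9,r3:6,r4:Add1
cycle 4: stall // r0:3,r1:4,r2:9,r3:6,r4:Add1
cycle 5: CDB Mul1=54; issue MUL r2<-Mul1 // r0:3,r1:4,r2:Mul1,r3:6,r4:Add1
cycle 6: CDB Mul2=12; issue ADD r3<-Add2 // r0:3,r1:4,r2:Mul1,r3:Add2,r4:Add1
cycle 7: stall // r0:3,r1:4,r2:Mul1,r3:Add2,r4:Add1
cycle 8: stall // r0:3,r1:4,r2:Mul1,r3:Add2,r4:Add1
cycle 9: CDB Add1=21; issue ADD r1<-Add1 // r0:3,r1:Add1,r2:Mul1,r3:Add2,r4:21
cycle 10: CDB Mul1=12 // r0:3,r1:Add1,r2:12,r3:Add2,r4:21
cycle 11: - // r0:3,r1:Add1,r2:12,r3:Add2,r4:21
cycle 12: CDB Add2=25 // r0:3,r1:Add1,r2:12,r3:25,r4:21
cycle 13: - // r0:3,r1:Add1,r2:12,r3:25,r4:21
cycle 14: - // r0:3,r1:Add1,r2:12,r3:25,r4:21
cycle 15: CDB Add1=46 // r0:3,r1:46,r2:12,r3:25,r4:21

STATUS = VALUE 46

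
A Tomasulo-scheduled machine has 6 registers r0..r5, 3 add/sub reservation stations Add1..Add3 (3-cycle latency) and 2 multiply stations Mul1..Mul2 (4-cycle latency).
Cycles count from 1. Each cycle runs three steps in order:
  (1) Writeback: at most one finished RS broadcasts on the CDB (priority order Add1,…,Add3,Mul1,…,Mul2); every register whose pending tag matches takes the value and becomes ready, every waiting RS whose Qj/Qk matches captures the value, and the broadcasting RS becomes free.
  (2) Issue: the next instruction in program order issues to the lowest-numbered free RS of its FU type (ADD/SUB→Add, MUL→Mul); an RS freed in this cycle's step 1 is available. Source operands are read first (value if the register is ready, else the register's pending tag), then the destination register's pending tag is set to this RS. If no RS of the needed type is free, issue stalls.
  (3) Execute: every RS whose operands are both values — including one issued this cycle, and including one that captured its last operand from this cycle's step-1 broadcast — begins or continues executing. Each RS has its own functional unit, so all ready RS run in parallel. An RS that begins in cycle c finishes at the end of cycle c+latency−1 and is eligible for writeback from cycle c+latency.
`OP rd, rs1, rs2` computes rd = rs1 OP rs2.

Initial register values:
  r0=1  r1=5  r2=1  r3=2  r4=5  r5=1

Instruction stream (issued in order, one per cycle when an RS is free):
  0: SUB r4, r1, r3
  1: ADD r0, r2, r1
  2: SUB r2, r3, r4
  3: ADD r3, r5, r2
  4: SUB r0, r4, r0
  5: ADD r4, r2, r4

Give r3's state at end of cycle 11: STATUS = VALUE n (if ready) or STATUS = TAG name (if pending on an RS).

c1: issue SUB r4<-Add1 | r0:1,r1:5,r2:1,r3:2,r4:Add1,r5:1
c2: issue ADD r0<-Add2 | r0:Add2,r1:5,r2:1,r3:2,r4:Add1,r5:1
c3: issue SUB r2<-Add3 | r0:Add2,r1:5,r2:Add3,r3:2,r4:Add1,r5:1
c4: CDB Add1=3; issue ADD r3<-Add1 | r0:Add2,r1:5,r2:Add3,r3:Add1,r4:3,r5:1
c5: CDB Add2=6; issue SUB r0<-Add2 | r0:Add2,r1:5,r2:Add3,r3:Add1,r4:3,r5:1
c6: stall | r0:Add2,r1:5,r2:Add3,r3:Add1,r4:3,r5:1
c7: CDB Add3=-1; issue ADD r4<-Add3 | r0:Add2,r1:5,r2:-1,r3:Add1,r4:Add3,r5:1
c8: CDB Add2=-3 | r0:-3,r1:5,r2:-1,r3:Add1,r4:Add3,r5:1
c9: - | r0:-3,r1:5,r2:-1,r3:Add1,r4:Add3,r5:1
c10: CDB Add1=0 | r0:-3,r1:5,r2:-1,r3:0,r4:Add3,r5:1
c11: CDB Add3=2 | r0:-3,r1:5,r2:-1,r3:0,r4:2,r5:1

STATUS = VALUE 0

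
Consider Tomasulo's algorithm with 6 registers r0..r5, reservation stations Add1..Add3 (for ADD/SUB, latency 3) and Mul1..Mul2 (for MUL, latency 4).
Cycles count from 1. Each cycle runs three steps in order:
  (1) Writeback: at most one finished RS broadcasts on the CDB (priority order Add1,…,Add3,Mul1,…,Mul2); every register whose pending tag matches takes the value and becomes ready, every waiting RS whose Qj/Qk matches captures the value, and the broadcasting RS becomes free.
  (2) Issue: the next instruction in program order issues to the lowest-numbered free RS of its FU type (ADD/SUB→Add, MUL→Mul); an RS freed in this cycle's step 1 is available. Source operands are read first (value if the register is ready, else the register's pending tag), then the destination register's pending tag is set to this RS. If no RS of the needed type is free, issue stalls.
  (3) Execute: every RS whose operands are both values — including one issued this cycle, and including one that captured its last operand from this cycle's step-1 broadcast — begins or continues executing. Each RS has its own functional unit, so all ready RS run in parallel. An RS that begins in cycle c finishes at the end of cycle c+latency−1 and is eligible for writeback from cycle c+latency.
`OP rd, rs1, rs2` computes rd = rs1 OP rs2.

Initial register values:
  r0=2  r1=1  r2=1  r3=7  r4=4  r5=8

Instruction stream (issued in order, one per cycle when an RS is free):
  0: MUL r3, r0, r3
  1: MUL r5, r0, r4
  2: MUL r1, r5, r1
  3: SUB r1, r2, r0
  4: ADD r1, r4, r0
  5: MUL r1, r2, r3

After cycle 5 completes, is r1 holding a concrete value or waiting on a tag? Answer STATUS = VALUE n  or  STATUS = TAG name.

STATUS = TAG Mul1

c1: issue MUL r3<-Mul1 | r0:2,r1:1,r2:1,r3:Mul1,r4:4,r5:8
c2: issue MUL r5<-Mul2 | r0:2,r1:1,r2:1,r3:Mul1,r4:4,r5:Mul2
c3: stall | r0:2,r1:1,r2:1,r3:Mul1,r4:4,r5:Mul2
c4: stall | r0:2,r1:1,r2:1,r3:Mul1,r4:4,r5:Mul2
c5: CDB Mul1=14; issue MUL r1<-Mul1 | r0:2,r1:Mul1,r2:1,r3:14,r4:4,r5:Mul2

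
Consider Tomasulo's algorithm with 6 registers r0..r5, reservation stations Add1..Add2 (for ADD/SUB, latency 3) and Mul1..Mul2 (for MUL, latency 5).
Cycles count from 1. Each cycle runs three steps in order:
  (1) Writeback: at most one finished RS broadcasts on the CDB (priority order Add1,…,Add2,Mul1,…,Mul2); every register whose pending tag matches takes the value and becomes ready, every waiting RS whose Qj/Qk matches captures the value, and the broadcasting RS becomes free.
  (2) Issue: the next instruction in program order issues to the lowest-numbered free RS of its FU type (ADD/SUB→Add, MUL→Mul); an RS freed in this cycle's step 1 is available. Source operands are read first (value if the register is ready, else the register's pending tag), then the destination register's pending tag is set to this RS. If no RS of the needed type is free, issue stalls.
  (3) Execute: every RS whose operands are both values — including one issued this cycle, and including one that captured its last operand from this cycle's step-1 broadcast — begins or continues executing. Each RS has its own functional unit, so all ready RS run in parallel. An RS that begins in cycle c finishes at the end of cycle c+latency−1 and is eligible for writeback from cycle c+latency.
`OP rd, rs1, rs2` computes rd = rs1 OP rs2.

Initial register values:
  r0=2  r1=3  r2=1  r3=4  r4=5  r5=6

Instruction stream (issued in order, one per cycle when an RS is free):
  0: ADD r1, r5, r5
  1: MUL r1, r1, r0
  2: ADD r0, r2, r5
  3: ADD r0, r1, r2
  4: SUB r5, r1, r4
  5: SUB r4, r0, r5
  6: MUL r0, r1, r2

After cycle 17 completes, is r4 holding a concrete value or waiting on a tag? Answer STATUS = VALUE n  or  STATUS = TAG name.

c1: issue ADD r1<-Add1 | r0:2,r1:Add1,r2:1,r3:4,r4:5,r5:6
c2: issue MUL r1<-Mul1 | r0:2,r1:Mul1,r2:1,r3:4,r4:5,r5:6
c3: issue ADD r0<-Add2 | r0:Add2,r1:Mul1,r2:1,r3:4,r4:5,r5:6
c4: CDB Add1=12; issue ADD r0<-Add1 | r0:Add1,r1:Mul1,r2:1,r3:4,r4:5,r5:6
c5: stall | r0:Add1,r1:Mul1,r2:1,r3:4,r4:5,r5:6
c6: CDB Add2=7; issue SUB r5<-Add2 | r0:Add1,r1:Mul1,r2:1,r3:4,r4:5,r5:Add2
c7: stall | r0:Add1,r1:Mul1,r2:1,r3:4,r4:5,r5:Add2
c8: stall | r0:Add1,r1:Mul1,r2:1,r3:4,r4:5,r5:Add2
c9: CDB Mul1=24; stall | r0:Add1,r1:24,r2:1,r3:4,r4:5,r5:Add2
c10: stall | r0:Add1,r1:24,r2:1,r3:4,r4:5,r5:Add2
c11: stall | r0:Add1,r1:24,r2:1,r3:4,r4:5,r5:Add2
c12: CDB Add1=25; issue SUB r4<-Add1 | r0:25,r1:24,r2:1,r3:4,r4:Add1,r5:Add2
c13: CDB Add2=19; issue MUL r0<-Mul1 | r0:Mul1,r1:24,r2:1,r3:4,r4:Add1,r5:19
c14: - | r0:Mul1,r1:24,r2:1,r3:4,r4:Add1,r5:19
c15: - | r0:Mul1,r1:24,r2:1,r3:4,r4:Add1,r5:19
c16: CDB Add1=6 | r0:Mul1,r1:24,r2:1,r3:4,r4:6,r5:19
c17: - | r0:Mul1,r1:24,r2:1,r3:4,r4:6,r5:19

STATUS = VALUE 6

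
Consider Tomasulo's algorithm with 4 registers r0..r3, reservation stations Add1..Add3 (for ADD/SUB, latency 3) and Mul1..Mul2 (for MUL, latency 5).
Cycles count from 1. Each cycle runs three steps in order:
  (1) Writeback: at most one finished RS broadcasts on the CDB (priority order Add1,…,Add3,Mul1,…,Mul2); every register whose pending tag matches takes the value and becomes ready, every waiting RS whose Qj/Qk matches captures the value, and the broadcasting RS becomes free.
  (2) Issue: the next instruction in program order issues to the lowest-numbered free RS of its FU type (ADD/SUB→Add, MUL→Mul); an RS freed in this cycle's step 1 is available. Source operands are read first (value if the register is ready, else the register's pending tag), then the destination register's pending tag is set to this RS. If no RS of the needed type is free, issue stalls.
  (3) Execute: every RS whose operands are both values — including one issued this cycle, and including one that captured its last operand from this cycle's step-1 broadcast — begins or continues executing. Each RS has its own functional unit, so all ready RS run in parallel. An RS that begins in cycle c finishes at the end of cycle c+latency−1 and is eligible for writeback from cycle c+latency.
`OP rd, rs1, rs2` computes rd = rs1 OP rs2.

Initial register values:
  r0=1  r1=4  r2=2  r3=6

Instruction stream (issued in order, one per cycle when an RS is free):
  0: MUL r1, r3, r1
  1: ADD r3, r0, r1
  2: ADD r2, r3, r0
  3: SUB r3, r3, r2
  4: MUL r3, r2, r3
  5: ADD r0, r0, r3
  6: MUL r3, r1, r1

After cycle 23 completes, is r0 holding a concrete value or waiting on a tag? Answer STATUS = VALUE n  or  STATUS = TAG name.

STATUS = VALUE -25

cycle 1: issue MUL r1<-Mul1 // r0:1,r1:Mul1,r2:2,r3:6
cycle 2: issue ADD r3<-Add1 // r0:1,r1:Mul1,r2:2,r3:Add1
cycle 3: issue ADD r2<-Add2 // r0:1,r1:Mul1,r2:Add2,r3:Add1
cycle 4: issue SUB r3<-Add3 // r0:1,r1:Mul1,r2:Add2,r3:Add3
cycle 5: issue MUL r3<-Mul2 // r0:1,r1:Mul1,r2:Add2,r3:Mul2
cycle 6: CDB Mul1=24; stall // r0:1,r1:24,r2:Add2,r3:Mul2
cycle 7: stall // r0:1,r1:24,r2:Add2,r3:Mul2
cycle 8: stall // r0:1,r1:24,r2:Add2,r3:Mul2
cycle 9: CDB Add1=25; issue ADD r0<-Add1 // r0:Add1,r1:24,r2:Add2,r3:Mul2
cycle 10: issue MUL r3<-Mul1 // r0:Add1,r1:24,r2:Add2,r3:Mul1
cycle 11: - // r0:Add1,r1:24,r2:Add2,r3:Mul1
cycle 12: CDB Add2=26 // r0:Add1,r1:24,r2:26,r3:Mul1
cycle 13: - // r0:Add1,r1:24,r2:26,r3:Mul1
cycle 14: - // r0:Add1,r1:24,r2:26,r3:Mul1
cycle 15: CDB Add3=-1 // r0:Add1,r1:24,r2:26,r3:Mul1
cycle 16: CDB Mul1=576 // r0:Add1,r1:24,r2:26,r3:576
cycle 17: - // r0:Add1,r1:24,r2:26,r3:576
cycle 18: - // r0:Add1,r1:24,r2:26,r3:576
cycle 19: - // r0:Add1,r1:24,r2:26,r3:576
cycle 20: CDB Mul2=-26 // r0:Add1,r1:24,r2:26,r3:576
cycle 21: - // r0:Add1,r1:24,r2:26,r3:576
cycle 22: - // r0:Add1,r1:24,r2:26,r3:576
cycle 23: CDB Add1=-25 // r0:-25,r1:24,r2:26,r3:576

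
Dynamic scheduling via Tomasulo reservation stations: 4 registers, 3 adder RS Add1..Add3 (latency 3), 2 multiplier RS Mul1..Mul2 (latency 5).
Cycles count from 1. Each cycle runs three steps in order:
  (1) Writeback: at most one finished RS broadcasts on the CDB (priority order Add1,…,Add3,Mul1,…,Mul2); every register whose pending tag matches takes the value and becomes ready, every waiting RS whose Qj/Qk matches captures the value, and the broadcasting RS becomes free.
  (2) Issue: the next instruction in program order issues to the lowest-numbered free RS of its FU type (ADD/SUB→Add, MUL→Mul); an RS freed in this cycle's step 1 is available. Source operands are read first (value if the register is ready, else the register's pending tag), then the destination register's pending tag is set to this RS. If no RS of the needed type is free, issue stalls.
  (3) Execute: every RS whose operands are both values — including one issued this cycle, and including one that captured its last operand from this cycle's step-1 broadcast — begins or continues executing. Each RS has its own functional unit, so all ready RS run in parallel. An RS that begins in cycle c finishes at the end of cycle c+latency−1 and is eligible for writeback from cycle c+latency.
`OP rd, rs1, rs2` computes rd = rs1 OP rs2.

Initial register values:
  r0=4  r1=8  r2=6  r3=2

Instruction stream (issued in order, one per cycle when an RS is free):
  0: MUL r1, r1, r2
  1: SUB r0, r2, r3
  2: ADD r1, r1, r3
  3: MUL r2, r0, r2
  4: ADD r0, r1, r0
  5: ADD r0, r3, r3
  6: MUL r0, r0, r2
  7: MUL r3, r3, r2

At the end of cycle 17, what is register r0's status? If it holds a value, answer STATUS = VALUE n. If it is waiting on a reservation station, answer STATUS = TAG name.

STATUS = VALUE 96

c1: issue MUL r1<-Mul1 | r0:4,r1:Mul1,r2:6,r3:2
c2: issue SUB r0<-Add1 | r0:Add1,r1:Mul1,r2:6,r3:2
c3: issue ADD r1<-Add2 | r0:Add1,r1:Add2,r2:6,r3:2
c4: issue MUL r2<-Mul2 | r0:Add1,r1:Add2,r2:Mul2,r3:2
c5: CDB Add1=4; issue ADD r0<-Add1 | r0:Add1,r1:Add2,r2:Mul2,r3:2
c6: CDB Mul1=48; issue ADD r0<-Add3 | r0:Add3,r1:Add2,r2:Mul2,r3:2
c7: issue MUL r0<-Mul1 | r0:Mul1,r1:Add2,r2:Mul2,r3:2
c8: stall | r0:Mul1,r1:Add2,r2:Mul2,r3:2
c9: CDB Add2=50; stall | r0:Mul1,r1:50,r2:Mul2,r3:2
c10: CDB Add3=4; stall | r0:Mul1,r1:50,r2:Mul2,r3:2
c11: CDB Mul2=24; issue MUL r3<-Mul2 | r0:Mul1,r1:50,r2:24,r3:Mul2
c12: CDB Add1=54 | r0:Mul1,r1:50,r2:24,r3:Mul2
c13: - | r0:Mul1,r1:50,r2:24,r3:Mul2
c14: - | r0:Mul1,r1:50,r2:24,r3:Mul2
c15: - | r0:Mul1,r1:50,r2:24,r3:Mul2
c16: CDB Mul1=96 | r0:96,r1:50,r2:24,r3:Mul2
c17: CDB Mul2=48 | r0:96,r1:50,r2:24,r3:48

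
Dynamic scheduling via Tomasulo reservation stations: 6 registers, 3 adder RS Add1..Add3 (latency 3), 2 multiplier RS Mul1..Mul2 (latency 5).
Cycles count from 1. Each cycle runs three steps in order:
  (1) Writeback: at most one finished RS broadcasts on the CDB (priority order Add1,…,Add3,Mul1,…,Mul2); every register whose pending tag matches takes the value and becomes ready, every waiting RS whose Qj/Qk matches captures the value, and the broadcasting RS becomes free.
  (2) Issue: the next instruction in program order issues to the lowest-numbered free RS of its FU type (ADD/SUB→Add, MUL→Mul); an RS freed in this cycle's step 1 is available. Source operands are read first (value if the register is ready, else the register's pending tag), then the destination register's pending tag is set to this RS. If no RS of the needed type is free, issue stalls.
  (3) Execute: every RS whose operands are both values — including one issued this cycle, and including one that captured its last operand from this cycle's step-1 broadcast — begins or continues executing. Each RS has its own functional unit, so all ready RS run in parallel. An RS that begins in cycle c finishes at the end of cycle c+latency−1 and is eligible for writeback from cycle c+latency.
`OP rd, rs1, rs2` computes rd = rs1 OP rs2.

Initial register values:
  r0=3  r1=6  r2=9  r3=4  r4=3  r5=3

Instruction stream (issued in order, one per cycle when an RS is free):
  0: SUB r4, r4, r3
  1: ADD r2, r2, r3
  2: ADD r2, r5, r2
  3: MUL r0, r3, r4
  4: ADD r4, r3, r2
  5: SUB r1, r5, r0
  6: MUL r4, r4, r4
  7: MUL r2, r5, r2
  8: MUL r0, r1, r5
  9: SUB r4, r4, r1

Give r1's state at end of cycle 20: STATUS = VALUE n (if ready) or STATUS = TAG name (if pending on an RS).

cycle 1: issue SUB r4<-Add1 // r0:3,r1:6,r2:9,r3:4,r4:Add1,r5:3
cycle 2: issue ADD r2<-Add2 // r0:3,r1:6,r2:Add2,r3:4,r4:Add1,r5:3
cycle 3: issue ADD r2<-Add3 // r0:3,r1:6,r2:Add3,r3:4,r4:Add1,r5:3
cycle 4: CDB Add1=-1; issue MUL r0<-Mul1 // r0:Mul1,r1:6,r2:Add3,r3:4,r4:-1,r5:3
cycle 5: CDB Add2=13; issue ADD r4<-Add1 // r0:Mul1,r1:6,r2:Add3,r3:4,r4:Add1,r5:3
cycle 6: issue SUB r1<-Add2 // r0:Mul1,r1:Add2,r2:Add3,r3:4,r4:Add1,r5:3
cycle 7: issue MUL r4<-Mul2 // r0:Mul1,r1:Add2,r2:Add3,r3:4,r4:Mul2,r5:3
cycle 8: CDB Add3=16; stall // r0:Mul1,r1:Add2,r2:16,r3:4,r4:Mul2,r5:3
cycle 9: CDB Mul1=-4; issue MUL r2<-Mul1 // r0:-4,r1:Add2,r2:Mul1,r3:4,r4:Mul2,r5:3
cycle 10: stall // r0:-4,r1:Add2,r2:Mul1,r3:4,r4:Mul2,r5:3
cycle 11: CDB Add1=20; stall // r0:-4,r1:Add2,r2:Mul1,r3:4,r4:Mul2,r5:3
cycle 12: CDB Add2=7; stall // r0:-4,r1:7,r2:Mul1,r3:4,r4:Mul2,r5:3
cycle 13: stall // r0:-4,r1:7,r2:Mul1,r3:4,r4:Mul2,r5:3
cycle 14: CDB Mul1=48; issue MUL r0<-Mul1 // r0:Mul1,r1:7,r2:48,r3:4,r4:Mul2,r5:3
cycle 15: issue SUB r4<-Add1 // r0:Mul1,r1:7,r2:48,r3:4,r4:Add1,r5:3
cycle 16: CDB Mul2=400 // r0:Mul1,r1:7,r2:48,r3:4,r4:Add1,r5:3
cycle 17: - // r0:Mul1,r1:7,r2:48,r3:4,r4:Add1,r5:3
cycle 18: - // r0:Mul1,r1:7,r2:48,r3:4,r4:Add1,r5:3
cycle 19: CDB Add1=393 // r0:Mul1,r1:7,r2:48,r3:4,r4:393,r5:3
cycle 20: CDB Mul1=21 // r0:21,r1:7,r2:48,r3:4,r4:393,r5:3

STATUS = VALUE 7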